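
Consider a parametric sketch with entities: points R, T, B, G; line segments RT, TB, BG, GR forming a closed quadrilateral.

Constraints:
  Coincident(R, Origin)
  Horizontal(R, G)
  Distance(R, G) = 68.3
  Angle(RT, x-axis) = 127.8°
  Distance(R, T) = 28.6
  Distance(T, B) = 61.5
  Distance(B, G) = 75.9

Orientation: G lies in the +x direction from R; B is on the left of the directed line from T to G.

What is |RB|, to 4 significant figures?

69.94

R is at the origin; RG is horizontal with |RG| = 68.3 and G in +x, so G = (68.3, 0). RT runs at 127.8° with |RT| = 28.6, so T = (-17.53, 22.60). B is determined by |TB| = 61.5 and |BG| = 75.9 together: it lies at the intersection of circle(T, 61.5) and circle(G, 75.9). With |TG| = 88.75, the foot of the radical line on TG is 33.23 from T and the perpendicular offset is √(61.5² − 33.23²) = 51.75. Taking the left-of-TG solution: B = (27.78, 64.18).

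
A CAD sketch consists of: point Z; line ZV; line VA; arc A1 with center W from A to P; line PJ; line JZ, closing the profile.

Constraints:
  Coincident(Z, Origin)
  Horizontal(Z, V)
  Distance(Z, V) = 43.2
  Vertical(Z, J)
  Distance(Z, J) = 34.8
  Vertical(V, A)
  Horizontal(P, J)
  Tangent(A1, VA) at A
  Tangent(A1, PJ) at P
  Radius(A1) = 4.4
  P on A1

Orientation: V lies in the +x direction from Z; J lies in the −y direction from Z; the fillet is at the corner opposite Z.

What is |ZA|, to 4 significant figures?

52.82

The virtual corner opposite Z is at (43.20, -34.80). A1 meets VA tangentially, so WA is at right angles to VA and since A1 is tangent to PJ there, WP ⟂ PJ, with radius 4.4, so the center W sits 4.4 in from both sides at W = (38.80, -30.40). That places the tangent points at A = (43.20, -30.40) on VA and P = (38.80, -34.80) on PJ. Then |ZA| = |A − Z| = 52.82.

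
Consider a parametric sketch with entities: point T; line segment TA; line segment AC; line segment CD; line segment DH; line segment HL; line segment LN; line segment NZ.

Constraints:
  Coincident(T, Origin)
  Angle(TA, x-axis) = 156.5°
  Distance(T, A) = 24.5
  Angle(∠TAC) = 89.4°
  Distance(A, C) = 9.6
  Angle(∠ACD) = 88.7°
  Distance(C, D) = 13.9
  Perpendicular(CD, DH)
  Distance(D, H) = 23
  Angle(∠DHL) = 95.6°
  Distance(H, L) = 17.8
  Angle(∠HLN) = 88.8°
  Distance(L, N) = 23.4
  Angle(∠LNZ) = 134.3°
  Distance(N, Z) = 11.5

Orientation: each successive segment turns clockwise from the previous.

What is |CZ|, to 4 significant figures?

7.500

T is at the origin; TA runs at 156.5° with length 24.5, so A = (-22.47, 9.769). ∠TAC = 89.4° gives AC at 65.90° from the x-axis; with |AC| = 9.6, C = (-18.55, 18.53). ∠ACD = 88.7° gives CD at -25.40° from the x-axis; with |CD| = 13.9, D = (-5.992, 12.57). CD is perpendicular to DH, so DH runs at -115.4°; with |DH| = 23.0, H = (-15.86, -8.206). ∠DHL = 95.6° gives HL at 160.2° from the x-axis; with |HL| = 17.8, L = (-32.60, -2.177). ∠HLN = 88.8° gives LN at 69.00° from the x-axis; with |LN| = 23.4, N = (-24.22, 19.67). ∠LNZ = 134.3° gives NZ at 23.30° from the x-axis; with |NZ| = 11.5, Z = (-13.66, 24.22). Then |CZ| = |Z − C| = 7.500.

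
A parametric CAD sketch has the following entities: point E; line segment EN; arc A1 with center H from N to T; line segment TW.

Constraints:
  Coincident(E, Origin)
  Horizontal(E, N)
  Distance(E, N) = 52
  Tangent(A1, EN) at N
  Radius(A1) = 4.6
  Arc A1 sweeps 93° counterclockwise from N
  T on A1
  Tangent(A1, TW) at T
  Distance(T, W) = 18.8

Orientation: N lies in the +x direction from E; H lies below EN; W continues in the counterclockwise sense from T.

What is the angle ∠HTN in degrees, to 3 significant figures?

43.5°

A1 meets EN tangentially, so HN is at right angles to EN, so H = N + (0, -4.6) = (52.0, -4.60). On A1, N sits at bearing 90° from H; a 93° counterclockwise sweep puts T at bearing 183°, so T = H + 4.6·(cos 183°, sin 183°) = (47.4, -4.84). Then cos ∠HTN = TH·TN / (|TH||TN|), giving 43.5°.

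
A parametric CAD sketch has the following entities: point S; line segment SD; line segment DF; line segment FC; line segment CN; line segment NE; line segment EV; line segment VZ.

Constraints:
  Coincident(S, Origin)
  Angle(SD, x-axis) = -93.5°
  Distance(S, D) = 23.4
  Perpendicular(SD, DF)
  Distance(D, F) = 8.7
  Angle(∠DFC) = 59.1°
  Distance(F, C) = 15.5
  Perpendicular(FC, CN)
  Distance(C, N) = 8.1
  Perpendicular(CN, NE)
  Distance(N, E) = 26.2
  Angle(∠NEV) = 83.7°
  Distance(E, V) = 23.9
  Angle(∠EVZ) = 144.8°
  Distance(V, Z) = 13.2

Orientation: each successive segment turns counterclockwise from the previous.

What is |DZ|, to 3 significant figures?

33.2

∠NEV = 83.7° gives EV at 33.7° from the x-axis; with |EV| = 23.9, V = (24.9, -23.9). ∠EVZ = 144.8° gives VZ at 68.9° from the x-axis; with |VZ| = 13.2, Z = (29.6, -11.5). Then |DZ| = |Z − D| = 33.2.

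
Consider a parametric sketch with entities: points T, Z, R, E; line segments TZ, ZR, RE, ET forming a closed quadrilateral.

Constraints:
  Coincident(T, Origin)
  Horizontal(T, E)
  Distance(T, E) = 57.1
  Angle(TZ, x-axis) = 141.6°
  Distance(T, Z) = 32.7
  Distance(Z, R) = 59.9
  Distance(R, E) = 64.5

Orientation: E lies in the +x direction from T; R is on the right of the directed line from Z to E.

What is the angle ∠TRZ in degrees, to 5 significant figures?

24.206°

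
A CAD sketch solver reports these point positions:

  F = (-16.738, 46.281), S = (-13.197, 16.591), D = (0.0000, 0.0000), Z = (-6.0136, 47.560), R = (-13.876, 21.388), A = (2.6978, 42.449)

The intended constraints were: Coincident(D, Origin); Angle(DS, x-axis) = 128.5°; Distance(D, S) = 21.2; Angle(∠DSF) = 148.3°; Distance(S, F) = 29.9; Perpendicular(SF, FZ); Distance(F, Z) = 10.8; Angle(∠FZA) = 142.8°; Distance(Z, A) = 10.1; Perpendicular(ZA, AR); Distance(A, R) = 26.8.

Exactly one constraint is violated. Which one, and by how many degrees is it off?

Perpendicular(ZA, AR) — off by 7.80°.

D = (0.00, 0.00) ✓; DS at 128.5° ✓; |DS| = 21.20 ✓; ∠DSF = 148.3° ✓; |SF| = 29.90 ✓; ∠(SF, FZ) = 90.00° ✓; |FZ| = 10.80 ✓; ∠FZA = 142.8° ✓; |ZA| = 10.10 ✓; ∠(ZA, AR) = 97.80° ✗; |AR| = 26.80 ✓.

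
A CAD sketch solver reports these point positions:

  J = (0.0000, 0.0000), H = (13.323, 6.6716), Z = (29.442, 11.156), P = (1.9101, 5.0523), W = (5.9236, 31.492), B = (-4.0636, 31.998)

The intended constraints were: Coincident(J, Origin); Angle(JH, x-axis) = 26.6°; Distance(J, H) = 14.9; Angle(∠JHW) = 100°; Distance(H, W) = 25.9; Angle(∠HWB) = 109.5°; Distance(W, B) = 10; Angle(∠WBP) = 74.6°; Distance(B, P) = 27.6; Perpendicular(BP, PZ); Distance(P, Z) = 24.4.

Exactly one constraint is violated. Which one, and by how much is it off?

Distance(P, Z) = 24.4 — off by 3.80.

J = (0.00, 0.00) ✓; JH at 26.60° ✓; |JH| = 14.90 ✓; ∠JHW = 100.0° ✓; |HW| = 25.90 ✓; ∠HWB = 109.5° ✓; |WB| = 10.00 ✓; ∠WBP = 74.60° ✓; |BP| = 27.60 ✓; ∠(BP, PZ) = 90.00° ✓; |PZ| = 28.20 ✗.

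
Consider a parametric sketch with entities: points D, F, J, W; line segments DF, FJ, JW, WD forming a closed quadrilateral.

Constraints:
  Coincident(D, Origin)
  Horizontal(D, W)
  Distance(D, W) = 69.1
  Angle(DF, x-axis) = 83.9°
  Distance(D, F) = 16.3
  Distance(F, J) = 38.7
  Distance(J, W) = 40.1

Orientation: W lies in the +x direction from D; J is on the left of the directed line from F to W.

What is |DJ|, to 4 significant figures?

47.19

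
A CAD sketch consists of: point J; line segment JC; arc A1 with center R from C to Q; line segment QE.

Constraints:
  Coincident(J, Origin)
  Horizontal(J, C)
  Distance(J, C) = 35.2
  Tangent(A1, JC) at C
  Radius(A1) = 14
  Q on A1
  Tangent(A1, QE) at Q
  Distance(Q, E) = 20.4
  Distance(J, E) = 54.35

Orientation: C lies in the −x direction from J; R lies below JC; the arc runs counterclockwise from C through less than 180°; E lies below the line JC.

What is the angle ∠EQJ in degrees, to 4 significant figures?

85.96°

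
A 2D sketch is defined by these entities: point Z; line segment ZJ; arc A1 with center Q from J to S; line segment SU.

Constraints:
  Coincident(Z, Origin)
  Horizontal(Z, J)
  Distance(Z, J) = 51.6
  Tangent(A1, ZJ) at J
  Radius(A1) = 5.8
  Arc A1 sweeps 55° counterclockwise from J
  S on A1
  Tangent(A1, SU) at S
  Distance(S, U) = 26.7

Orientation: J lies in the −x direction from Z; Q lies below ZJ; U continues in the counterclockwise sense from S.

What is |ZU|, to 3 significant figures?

75.7

Z is at the origin; ZJ is horizontal with |ZJ| = 51.6 and J on the −x side, so J = (-51.6, 0.00). Since A1 is tangent to ZJ there, QJ ⟂ ZJ, so Q = J + (0, -5.8) = (-51.6, -5.80). On A1, J sits at bearing 90° from Q; a 55° counterclockwise sweep puts S at bearing 145°, so S = Q + 5.8·(cos 145°, sin 145°) = (-56.4, -2.47). Tangency of A1 to SU means the radius QS is perpendicular to SU, so SU runs along (−sin 145°, cos 145°); with |SU| = 26.7, U = (-71.7, -24.3). Then |ZU| = |U − Z| = 75.7.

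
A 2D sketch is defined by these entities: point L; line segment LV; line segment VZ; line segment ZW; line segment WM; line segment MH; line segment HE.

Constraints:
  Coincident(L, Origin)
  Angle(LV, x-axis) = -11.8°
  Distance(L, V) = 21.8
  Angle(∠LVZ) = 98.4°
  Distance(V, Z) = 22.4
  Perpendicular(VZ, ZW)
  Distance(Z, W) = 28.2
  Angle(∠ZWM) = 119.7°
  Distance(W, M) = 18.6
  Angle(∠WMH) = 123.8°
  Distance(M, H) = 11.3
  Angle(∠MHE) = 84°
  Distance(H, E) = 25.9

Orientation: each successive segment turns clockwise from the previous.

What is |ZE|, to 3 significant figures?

16.2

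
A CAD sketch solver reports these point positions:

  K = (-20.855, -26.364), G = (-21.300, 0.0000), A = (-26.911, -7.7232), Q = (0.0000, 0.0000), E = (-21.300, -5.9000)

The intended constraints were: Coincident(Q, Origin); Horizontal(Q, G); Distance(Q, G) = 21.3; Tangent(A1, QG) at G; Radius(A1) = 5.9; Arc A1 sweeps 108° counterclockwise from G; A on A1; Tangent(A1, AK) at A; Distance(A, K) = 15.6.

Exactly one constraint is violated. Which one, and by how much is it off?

Distance(A, K) = 15.6 — off by 4.00.

Q = (0.00, 0.00) ✓; Q.y = 0.00, G.y = 0.00 ✓; |QG| = 21.30 ✓; ∠(EG, GQ) = 90.00° ✓; |EG| = 5.900 ✓; bearing(E→A) − bearing(E→G) = 108.0° ✓; |EA| = 5.900 ✓; ∠(EA, AK) = 90.00° ✓; |AK| = 19.60 ✗.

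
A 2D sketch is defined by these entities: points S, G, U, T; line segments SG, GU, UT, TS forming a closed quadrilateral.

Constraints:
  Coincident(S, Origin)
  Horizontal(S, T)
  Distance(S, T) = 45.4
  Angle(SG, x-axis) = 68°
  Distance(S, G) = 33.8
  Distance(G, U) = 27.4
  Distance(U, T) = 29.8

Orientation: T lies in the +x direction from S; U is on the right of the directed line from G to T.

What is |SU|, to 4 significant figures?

16.42

Checks: |GU| = 27.40 ✓; |UT| = 29.80 ✓.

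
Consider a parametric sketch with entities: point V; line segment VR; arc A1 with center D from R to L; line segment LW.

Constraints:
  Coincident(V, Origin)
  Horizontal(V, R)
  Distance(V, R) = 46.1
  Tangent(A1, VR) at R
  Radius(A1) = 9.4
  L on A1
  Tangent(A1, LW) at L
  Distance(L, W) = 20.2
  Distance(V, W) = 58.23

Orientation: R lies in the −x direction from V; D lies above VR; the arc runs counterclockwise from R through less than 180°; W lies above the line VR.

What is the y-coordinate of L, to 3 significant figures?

14.4

Checks: |DL| = 9.400 ✓; ∠(DL, LW) = 90.00° ✓; |LW| = 20.20 ✓; |VW| = 58.23 ✓.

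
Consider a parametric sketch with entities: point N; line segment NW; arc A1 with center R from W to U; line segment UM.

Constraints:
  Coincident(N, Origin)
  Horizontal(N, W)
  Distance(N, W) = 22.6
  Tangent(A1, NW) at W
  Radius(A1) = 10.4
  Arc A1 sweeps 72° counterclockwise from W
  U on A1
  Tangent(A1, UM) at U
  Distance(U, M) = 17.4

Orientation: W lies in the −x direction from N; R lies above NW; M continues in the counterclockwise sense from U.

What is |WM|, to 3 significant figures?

28.2

On A1, W sits at bearing -90° from R; a 72° counterclockwise sweep puts U at bearing -18°, so U = R + 10.4·(cos -18°, sin -18°) = (-12.7, 7.19). The tangent condition forces RU to be normal to UM, so UM runs along (−sin -18°, cos -18°); with |UM| = 17.4, M = (-7.33, 23.7). Then |WM| = |M − W| = 28.2.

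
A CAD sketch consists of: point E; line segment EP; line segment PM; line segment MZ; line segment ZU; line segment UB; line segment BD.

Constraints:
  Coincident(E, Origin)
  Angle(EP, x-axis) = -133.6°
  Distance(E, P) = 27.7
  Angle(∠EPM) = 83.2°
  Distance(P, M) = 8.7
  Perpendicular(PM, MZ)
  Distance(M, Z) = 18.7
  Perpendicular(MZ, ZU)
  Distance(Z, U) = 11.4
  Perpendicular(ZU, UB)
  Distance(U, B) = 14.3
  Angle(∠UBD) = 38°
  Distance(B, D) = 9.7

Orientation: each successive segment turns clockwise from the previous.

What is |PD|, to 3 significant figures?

12.5

The perpendicularity gives UB at right angles to ZU, so UB runs at -140°; with |UB| = 14.3, B = (-14.0, -19.3). ∠UBD = 38.0° gives BD at 77.6° from the x-axis; with |BD| = 9.7, D = (-11.9, -9.86). Then |PD| = |D − P| = 12.5.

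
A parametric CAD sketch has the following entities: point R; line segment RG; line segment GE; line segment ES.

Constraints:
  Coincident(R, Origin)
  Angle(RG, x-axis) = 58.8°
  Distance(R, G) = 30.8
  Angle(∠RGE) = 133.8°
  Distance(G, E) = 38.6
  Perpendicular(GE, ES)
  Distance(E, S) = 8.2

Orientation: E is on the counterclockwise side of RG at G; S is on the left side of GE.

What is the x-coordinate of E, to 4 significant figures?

5.965

R is at the origin; RG runs at 58.8° with length 30.8, so G = 30.8·(cos 58.8°, sin 58.8°) = (15.96, 26.35). ∠RGE = 133.8°, so GE runs at 58.8° + (180° − 133.8°) = 105.0° from the x-axis; with |GE| = 38.6, E = G + 38.6·(cos 105.0°, sin 105.0°) = (5.965, 63.63). So E.x = 5.965.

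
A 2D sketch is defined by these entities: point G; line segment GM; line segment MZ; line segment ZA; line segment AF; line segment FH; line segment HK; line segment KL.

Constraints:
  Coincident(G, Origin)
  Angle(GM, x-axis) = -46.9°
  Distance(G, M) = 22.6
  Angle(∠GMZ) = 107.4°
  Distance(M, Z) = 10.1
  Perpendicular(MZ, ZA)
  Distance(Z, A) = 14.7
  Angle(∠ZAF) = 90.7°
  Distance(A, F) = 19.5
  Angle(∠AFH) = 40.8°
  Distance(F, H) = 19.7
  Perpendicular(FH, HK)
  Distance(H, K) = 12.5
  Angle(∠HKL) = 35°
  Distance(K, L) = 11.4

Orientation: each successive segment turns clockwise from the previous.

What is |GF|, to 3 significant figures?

7.13

G is at the origin; GM runs at -46.9° with length 22.6, so M = (15.4, -16.5). ∠GMZ = 107.4° gives MZ at -120° from the x-axis; with |MZ| = 10.1, Z = (10.5, -25.3). The perpendicularity gives ZA at right angles to MZ, so ZA runs at 150°; with |ZA| = 14.7, A = (-2.33, -18.1). ∠ZAF = 90.7° gives AF at 61.2° from the x-axis; with |AF| = 19.5, F = (7.07, -0.966). Then |GF| = |F − G| = 7.13.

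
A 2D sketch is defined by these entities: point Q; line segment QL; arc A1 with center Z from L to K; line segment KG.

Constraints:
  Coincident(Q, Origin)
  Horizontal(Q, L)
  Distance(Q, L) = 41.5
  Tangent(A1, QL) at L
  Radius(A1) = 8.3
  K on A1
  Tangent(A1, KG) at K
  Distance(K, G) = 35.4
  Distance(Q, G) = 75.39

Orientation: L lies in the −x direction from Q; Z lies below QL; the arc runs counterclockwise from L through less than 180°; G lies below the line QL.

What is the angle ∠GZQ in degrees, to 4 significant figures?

146.6°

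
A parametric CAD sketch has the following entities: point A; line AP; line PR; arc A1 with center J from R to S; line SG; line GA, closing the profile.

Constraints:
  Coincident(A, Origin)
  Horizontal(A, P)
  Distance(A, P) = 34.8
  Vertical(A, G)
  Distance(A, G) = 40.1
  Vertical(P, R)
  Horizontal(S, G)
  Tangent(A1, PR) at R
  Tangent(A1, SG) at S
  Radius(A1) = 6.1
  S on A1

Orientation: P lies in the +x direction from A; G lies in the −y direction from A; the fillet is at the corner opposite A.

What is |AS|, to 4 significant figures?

49.31

The virtual corner opposite A is at (34.80, -40.10). Tangency of A1 to PR means the radius JR is perpendicular to PR and since A1 is tangent to SG there, JS ⟂ SG, with radius 6.1, so the center J sits 6.1 in from both sides at J = (28.70, -34.00). That places the tangent points at R = (34.80, -34.00) on PR and S = (28.70, -40.10) on SG. Then |AS| = |S − A| = 49.31.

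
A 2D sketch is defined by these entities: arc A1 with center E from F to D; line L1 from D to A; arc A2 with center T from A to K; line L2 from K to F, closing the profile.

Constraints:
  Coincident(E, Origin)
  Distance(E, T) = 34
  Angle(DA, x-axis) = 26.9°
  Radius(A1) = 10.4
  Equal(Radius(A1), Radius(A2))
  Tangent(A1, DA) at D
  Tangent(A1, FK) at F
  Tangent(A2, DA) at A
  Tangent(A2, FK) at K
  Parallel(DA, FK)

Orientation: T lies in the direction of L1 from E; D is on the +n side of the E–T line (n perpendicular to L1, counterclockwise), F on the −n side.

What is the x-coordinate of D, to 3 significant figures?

-4.71

The slot axis is L1's direction at 26.9°, so u = (cos 26.9°, sin 26.9°) = (0.892, 0.452) and n = (−sin 26.9°, cos 26.9°) = (-0.452, 0.892). E is at the origin and T lies 34.0 along u from E, so T = 34.0·u = (30.3, 15.4). Tangency of A1 to both parallel lines with radius 10.4 puts D and F at E ± 10.4·n: D = (-4.71, 9.27), F = (4.71, -9.27). So D.x = -4.71.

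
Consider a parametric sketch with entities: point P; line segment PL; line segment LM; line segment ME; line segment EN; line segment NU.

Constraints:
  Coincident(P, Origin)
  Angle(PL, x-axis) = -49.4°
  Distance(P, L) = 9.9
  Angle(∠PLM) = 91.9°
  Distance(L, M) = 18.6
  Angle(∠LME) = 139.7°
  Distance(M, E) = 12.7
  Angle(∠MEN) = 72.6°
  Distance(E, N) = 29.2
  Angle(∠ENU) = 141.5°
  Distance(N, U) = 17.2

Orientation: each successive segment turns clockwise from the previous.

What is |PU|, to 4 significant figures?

17.86

∠MEN = 72.6° gives EN at 74.80° from the x-axis; with |EN| = 29.2, N = (-12.31, 7.608). ∠ENU = 141.5° gives NU at 36.30° from the x-axis; with |NU| = 17.2, U = (1.557, 17.79). Then |PU| = |U − P| = 17.86.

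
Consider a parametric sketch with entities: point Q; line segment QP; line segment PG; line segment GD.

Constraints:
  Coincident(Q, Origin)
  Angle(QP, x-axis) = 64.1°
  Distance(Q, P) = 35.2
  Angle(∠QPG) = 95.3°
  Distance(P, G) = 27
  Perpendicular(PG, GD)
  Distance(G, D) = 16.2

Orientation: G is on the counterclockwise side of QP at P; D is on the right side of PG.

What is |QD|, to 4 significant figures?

59.51

Q is at the origin; QP runs at 64.1° with length 35.2, so P = 35.2·(cos 64.1°, sin 64.1°) = (15.38, 31.66). ∠QPG = 95.3°, so PG runs at 64.1° + (180° − 95.3°) = 148.8° from the x-axis; with |PG| = 27.0, G = P + 27.0·(cos 148.8°, sin 148.8°) = (-7.719, 45.65). The perpendicularity gives GD at right angles to PG; with |GD| = 16.2 on the right of PG, D = G + 16.2·(0.5180, 0.8554) = (0.6726, 59.51). Then |QD| = |D − Q| = 59.51.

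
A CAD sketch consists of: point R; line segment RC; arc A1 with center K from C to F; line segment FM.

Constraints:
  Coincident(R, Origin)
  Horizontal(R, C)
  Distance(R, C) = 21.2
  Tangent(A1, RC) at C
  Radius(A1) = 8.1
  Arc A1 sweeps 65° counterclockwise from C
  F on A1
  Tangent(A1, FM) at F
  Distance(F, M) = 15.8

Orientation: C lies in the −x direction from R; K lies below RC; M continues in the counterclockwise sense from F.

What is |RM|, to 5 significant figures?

40.015

R is at the origin; R and C share the same y with |RC| = 21.2 and C on the −x side, so C = (-21.200, 0.0000). The tangent condition forces KC to be normal to RC, so K = C + (0, -8.1) = (-21.200, -8.1000). On A1, C sits at bearing 90° from K; a 65° counterclockwise sweep puts F at bearing 155°, so F = K + 8.1·(cos 155°, sin 155°) = (-28.541, -4.6768). Tangency of A1 to FM means the radius KF is perpendicular to FM, so FM runs along (−sin 155°, cos 155°); with |FM| = 15.8, M = (-35.218, -18.996). Then |RM| = |M − R| = 40.015.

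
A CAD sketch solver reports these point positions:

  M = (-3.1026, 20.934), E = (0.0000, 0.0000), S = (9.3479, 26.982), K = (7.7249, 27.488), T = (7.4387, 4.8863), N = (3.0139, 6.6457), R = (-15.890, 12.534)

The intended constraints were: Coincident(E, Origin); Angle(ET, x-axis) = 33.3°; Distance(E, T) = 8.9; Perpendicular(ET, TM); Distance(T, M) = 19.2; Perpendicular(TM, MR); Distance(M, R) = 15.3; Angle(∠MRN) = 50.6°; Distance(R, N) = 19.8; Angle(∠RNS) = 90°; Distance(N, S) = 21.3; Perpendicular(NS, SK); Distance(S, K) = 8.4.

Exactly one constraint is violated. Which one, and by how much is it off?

Distance(S, K) = 8.4 — off by 6.70.

E = (0.00, 0.00) ✓; ET at 33.30° ✓; |ET| = 8.900 ✓; ∠(ET, TM) = 90.00° ✓; |TM| = 19.20 ✓; ∠(TM, MR) = 90.00° ✓; |MR| = 15.30 ✓; ∠MRN = 50.60° ✓; |RN| = 19.80 ✓; ∠RNS = 90.00° ✓; |NS| = 21.30 ✓; ∠(NS, SK) = 89.98° ✓; |SK| = 1.700 ✗.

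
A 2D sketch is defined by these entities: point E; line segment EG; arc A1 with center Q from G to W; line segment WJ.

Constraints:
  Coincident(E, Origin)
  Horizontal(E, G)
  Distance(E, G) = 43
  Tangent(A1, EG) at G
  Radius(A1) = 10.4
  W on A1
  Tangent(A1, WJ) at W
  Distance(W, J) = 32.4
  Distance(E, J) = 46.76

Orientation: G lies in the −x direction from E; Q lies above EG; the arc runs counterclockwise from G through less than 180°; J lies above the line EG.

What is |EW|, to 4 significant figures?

33.84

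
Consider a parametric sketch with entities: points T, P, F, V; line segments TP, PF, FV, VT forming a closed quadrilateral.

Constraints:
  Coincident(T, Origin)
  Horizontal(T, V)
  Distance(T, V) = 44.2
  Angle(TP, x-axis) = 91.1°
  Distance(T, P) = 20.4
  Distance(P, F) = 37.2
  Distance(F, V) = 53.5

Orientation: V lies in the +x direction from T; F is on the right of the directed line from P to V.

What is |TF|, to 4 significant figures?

17.61

Checks: |PF| = 37.20 ✓; |FV| = 53.50 ✓.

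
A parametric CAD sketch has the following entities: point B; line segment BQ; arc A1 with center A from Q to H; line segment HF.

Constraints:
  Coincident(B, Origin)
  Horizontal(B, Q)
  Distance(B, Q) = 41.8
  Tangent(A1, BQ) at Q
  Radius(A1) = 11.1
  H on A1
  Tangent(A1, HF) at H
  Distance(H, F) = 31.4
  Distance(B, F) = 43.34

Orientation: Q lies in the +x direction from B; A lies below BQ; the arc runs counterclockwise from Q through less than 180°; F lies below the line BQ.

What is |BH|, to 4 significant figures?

32.17

B is at the origin; BQ is horizontal with |BQ| = 41.8 and Q on the +x side, so Q = (41.80, 0.000). The tangent condition forces AQ to be normal to BQ, so A = Q + (0, -11.1) = (41.80, -11.10). Since AH ⟂ HF (tangency), |AF| = √(11.1² + 31.4²) = 33.30 regardless of where H sits on A1. So F lies on both circle(B, 43.34) and circle(A, 33.30); the below-BQ intersection is F = (21.60, -37.58). H is the foot of the tangent from F: H = (31.24, -7.692).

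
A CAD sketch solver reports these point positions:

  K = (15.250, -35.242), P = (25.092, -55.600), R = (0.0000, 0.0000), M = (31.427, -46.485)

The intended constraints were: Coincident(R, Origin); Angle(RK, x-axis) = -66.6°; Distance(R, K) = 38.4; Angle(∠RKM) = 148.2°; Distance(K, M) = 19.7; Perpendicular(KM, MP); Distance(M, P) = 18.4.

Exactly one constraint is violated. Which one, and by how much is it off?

Distance(M, P) = 18.4 — off by 7.30.

R = (0.00, 0.00) ✓; RK at -66.60° ✓; |RK| = 38.40 ✓; ∠RKM = 148.2° ✓; |KM| = 19.70 ✓; ∠(KM, MP) = 90.00° ✓; |MP| = 11.10 ✗.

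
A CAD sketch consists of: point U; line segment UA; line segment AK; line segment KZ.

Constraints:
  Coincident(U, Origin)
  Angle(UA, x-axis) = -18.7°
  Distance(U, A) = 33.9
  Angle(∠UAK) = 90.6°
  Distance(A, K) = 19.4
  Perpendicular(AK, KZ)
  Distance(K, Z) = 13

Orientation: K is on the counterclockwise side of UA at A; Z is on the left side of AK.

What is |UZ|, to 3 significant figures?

28.8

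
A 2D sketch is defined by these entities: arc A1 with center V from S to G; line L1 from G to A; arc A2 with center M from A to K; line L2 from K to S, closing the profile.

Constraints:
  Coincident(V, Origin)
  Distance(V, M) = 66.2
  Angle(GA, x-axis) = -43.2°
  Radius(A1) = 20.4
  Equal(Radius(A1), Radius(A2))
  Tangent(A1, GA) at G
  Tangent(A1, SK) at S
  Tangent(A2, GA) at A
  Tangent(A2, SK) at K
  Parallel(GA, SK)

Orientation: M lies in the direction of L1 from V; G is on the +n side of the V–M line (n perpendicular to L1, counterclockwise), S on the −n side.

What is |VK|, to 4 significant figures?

69.27

The slot axis is L1's direction at -43.2°, so u = (cos -43.2°, sin -43.2°) = (0.7290, -0.6845) and n = (−sin -43.2°, cos -43.2°) = (0.6845, 0.7290). V is at the origin and M lies 66.2 along u from V, so M = 66.2·u = (48.26, -45.32). Tangency of A1 to both parallel lines with radius 20.4 puts G and S at V ± 20.4·n: G = (13.96, 14.87), S = (-13.96, -14.87). Equal radii place A and K the same way about M: A = M + 20.4·n = (62.22, -30.45), K = M − 20.4·n = (34.29, -60.19). Then |VK| = |K − V| = 69.27.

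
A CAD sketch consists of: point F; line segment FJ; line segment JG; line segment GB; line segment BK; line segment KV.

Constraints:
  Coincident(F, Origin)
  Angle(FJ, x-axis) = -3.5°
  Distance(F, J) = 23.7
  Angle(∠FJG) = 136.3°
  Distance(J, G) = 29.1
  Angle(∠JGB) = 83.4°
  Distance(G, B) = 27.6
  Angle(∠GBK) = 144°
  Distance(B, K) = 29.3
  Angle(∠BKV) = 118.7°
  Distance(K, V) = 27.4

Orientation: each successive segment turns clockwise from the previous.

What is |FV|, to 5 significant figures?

26.246

∠GBK = 144.0° gives BK at -179.80° from the x-axis; with |BK| = 29.3, K = (-8.1444, -39.201). ∠BKV = 118.7° gives KV at 118.90° from the x-axis; with |KV| = 27.4, V = (-21.386, -15.214). Then |FV| = |V − F| = 26.246.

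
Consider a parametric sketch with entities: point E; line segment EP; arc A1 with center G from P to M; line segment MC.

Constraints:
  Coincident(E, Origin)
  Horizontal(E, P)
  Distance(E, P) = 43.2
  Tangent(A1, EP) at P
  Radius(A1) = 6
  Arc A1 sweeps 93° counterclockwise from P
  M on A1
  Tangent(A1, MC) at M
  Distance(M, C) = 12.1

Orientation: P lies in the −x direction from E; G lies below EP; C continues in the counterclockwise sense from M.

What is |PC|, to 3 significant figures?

19.2

On A1, P sits at bearing 90° from G; a 93° counterclockwise sweep puts M at bearing 183°, so M = G + 6.0·(cos 183°, sin 183°) = (-49.2, -6.31). A1 meets MC tangentially, so GM is at right angles to MC, so MC runs along (−sin 183°, cos 183°); with |MC| = 12.1, C = (-48.6, -18.4). Then |PC| = |C − P| = 19.2.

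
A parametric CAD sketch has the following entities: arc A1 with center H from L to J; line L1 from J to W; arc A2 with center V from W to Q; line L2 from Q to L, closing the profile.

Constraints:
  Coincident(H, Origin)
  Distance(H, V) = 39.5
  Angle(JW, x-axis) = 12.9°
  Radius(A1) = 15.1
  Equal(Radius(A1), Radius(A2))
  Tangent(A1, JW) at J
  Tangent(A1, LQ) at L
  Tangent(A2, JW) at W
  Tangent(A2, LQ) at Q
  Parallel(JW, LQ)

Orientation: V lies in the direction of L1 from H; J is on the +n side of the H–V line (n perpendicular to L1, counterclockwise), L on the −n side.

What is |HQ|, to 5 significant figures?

42.288

The slot axis is L1's direction at 12.9°, so u = (cos 12.9°, sin 12.9°) = (0.97476, 0.22325) and n = (−sin 12.9°, cos 12.9°) = (-0.22325, 0.97476). H is at the origin and V lies 39.5 along u from H, so V = 39.5·u = (38.503, 8.8184). Tangency of A1 to both parallel lines with radius 15.1 puts J and L at H ± 15.1·n: J = (-3.3711, 14.719), L = (3.3711, -14.719). Equal radii place W and Q the same way about V: W = V + 15.1·n = (35.132, 23.537), Q = V − 15.1·n = (41.874, -5.9005). Then |HQ| = |Q − H| = 42.288.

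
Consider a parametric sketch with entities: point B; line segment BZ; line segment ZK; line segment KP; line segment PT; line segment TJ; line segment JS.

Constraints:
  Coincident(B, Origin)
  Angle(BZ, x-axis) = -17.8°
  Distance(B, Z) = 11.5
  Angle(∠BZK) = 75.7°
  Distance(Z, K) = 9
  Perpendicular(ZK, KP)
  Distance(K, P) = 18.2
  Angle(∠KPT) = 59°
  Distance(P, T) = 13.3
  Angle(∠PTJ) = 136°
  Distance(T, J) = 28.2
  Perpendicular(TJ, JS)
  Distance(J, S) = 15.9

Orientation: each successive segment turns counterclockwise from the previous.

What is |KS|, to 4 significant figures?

20.28

∠PTJ = 136.0° gives TJ at -18.50° from the x-axis; with |TJ| = 28.2, J = (26.22, -14.17). The perpendicularity gives JS at right angles to TJ, so JS runs at 71.50°; with |JS| = 15.9, S = (31.26, 0.9119). Then |KS| = |S − K| = 20.28.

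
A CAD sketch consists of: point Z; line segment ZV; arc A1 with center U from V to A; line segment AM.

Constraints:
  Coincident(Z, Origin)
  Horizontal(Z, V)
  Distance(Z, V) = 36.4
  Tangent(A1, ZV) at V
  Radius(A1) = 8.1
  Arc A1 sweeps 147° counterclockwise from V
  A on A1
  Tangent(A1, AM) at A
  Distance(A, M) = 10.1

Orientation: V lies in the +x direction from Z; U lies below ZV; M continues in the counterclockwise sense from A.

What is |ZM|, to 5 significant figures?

45.308

Z is at the origin; Z and V share the same y with |ZV| = 36.4 and V on the +x side, so V = (36.400, 0.0000). Tangency of A1 to ZV means the radius UV is perpendicular to ZV, so U = V + (0, -8.1) = (36.400, -8.1000). On A1, V sits at bearing 90° from U; a 147° counterclockwise sweep puts A at bearing 237°, so A = U + 8.1·(cos 237°, sin 237°) = (31.988, -14.893). Tangency of A1 to AM means the radius UA is perpendicular to AM, so AM runs along (−sin 237°, cos 237°); with |AM| = 10.1, M = (40.459, -20.394). Then |ZM| = |M − Z| = 45.308.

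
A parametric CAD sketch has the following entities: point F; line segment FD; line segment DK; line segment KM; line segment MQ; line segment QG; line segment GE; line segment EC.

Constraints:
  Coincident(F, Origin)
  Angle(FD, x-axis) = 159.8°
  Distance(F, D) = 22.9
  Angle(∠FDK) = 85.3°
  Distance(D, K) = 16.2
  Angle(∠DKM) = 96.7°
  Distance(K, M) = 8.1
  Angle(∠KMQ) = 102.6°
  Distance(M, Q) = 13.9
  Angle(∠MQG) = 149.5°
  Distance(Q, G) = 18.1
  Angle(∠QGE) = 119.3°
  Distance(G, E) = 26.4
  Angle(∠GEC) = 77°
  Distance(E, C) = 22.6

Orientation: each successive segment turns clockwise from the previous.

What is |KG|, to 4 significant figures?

31.29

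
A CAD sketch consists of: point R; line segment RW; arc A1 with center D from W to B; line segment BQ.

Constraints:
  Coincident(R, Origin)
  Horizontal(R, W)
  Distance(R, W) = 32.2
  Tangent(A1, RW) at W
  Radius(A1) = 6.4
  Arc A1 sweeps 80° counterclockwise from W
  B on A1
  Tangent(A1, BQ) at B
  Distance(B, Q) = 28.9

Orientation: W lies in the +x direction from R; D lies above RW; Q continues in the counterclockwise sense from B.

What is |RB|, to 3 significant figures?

38.9

A1 meets RW tangentially, so DW is at right angles to RW, so D = W + (0, 6.4) = (32.2, 6.40). On A1, W sits at bearing -90° from D; an 80° counterclockwise sweep puts B at bearing -10°, so B = D + 6.4·(cos -10°, sin -10°) = (38.5, 5.29). Then |RB| = |B − R| = 38.9.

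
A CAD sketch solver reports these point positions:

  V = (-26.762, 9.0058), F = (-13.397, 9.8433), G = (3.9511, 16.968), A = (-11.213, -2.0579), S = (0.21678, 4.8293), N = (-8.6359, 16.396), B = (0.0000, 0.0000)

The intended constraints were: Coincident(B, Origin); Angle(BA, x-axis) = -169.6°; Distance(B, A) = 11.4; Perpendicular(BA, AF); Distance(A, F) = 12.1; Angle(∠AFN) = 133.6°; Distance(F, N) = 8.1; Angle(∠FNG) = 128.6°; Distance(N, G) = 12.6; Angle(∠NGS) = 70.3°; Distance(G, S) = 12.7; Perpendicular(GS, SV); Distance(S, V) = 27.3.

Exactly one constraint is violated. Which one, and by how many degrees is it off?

Perpendicular(GS, SV) — off by 8.30°.

B = (0.00, 0.00) ✓; BA at -169.6° ✓; |BA| = 11.40 ✓; ∠(BA, AF) = 90.00° ✓; |AF| = 12.10 ✓; ∠AFN = 133.6° ✓; |FN| = 8.100 ✓; ∠FNG = 128.6° ✓; |NG| = 12.60 ✓; ∠NGS = 70.30° ✓; |GS| = 12.70 ✓; ∠(GS, SV) = 81.70° ✗; |SV| = 27.30 ✓.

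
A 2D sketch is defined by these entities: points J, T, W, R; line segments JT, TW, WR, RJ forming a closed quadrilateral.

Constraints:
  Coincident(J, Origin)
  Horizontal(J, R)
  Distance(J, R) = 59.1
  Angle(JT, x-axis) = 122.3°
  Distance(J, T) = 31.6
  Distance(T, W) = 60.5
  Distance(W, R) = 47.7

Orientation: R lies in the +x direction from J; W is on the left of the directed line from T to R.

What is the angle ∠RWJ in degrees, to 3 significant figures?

65.2°

J is at the origin; JR is horizontal with |JR| = 59.1 and R in +x, so R = (59.1, 0). JT runs at 122.3° with |JT| = 31.6, so T = (-16.9, 26.7). W is determined by |TW| = 60.5 and |WR| = 47.7 together: it lies at the intersection of circle(T, 60.5) and circle(R, 47.7). With |TR| = 80.5, the foot of the radical line on TR is 48.9 from T and the perpendicular offset is √(60.5² − 48.9²) = 35.7. Taking the left-of-TR solution: W = (41.0, 44.2).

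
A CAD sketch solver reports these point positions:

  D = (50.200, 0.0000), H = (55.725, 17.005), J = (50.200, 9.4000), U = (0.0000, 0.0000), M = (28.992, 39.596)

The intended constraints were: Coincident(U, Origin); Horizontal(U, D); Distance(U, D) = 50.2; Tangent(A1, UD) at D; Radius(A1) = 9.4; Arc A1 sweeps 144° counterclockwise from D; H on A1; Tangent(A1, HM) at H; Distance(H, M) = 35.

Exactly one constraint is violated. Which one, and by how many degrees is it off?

Tangent(A1, HM) at H — off by 4.20°.

U = (0.00, 0.00) ✓; U.y = 0.00, D.y = 0.00 ✓; |UD| = 50.20 ✓; ∠(JD, DU) = 90.00° ✓; |JD| = 9.400 ✓; bearing(J→H) − bearing(J→D) = 144.0° ✓; |JH| = 9.400 ✓; ∠(JH, HM) = 94.20° ✗; |HM| = 35.00 ✓.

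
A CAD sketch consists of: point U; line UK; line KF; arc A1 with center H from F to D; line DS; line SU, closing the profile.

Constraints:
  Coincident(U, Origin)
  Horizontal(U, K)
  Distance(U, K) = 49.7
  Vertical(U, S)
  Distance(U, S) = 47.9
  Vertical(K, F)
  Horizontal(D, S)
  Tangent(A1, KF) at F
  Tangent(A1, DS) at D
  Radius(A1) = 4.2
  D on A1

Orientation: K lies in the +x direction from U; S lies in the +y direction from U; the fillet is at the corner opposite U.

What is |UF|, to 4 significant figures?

66.18

U is at the origin; UK is horizontal with |UK| = 49.7 and K on the +x side, so K = (49.70, 0.000). US is vertical with |US| = 47.9 and S on the +y side, so S = (0.000, 47.90). The virtual corner opposite U is at (49.70, 47.90). A1 meets KF tangentially, so HF is at right angles to KF and tangency of A1 to DS means the radius HD is perpendicular to DS, with radius 4.2, so the center H sits 4.2 in from both sides at H = (45.50, 43.70). That places the tangent points at F = (49.70, 43.70) on KF and D = (45.50, 47.90) on DS. Then |UF| = |F − U| = 66.18.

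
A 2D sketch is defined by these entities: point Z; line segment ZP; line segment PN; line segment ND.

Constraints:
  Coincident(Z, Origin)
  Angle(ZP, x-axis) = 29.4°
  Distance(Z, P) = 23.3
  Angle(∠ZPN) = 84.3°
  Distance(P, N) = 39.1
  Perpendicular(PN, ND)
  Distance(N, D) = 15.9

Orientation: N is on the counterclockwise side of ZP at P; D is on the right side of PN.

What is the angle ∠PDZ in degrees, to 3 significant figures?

24.6°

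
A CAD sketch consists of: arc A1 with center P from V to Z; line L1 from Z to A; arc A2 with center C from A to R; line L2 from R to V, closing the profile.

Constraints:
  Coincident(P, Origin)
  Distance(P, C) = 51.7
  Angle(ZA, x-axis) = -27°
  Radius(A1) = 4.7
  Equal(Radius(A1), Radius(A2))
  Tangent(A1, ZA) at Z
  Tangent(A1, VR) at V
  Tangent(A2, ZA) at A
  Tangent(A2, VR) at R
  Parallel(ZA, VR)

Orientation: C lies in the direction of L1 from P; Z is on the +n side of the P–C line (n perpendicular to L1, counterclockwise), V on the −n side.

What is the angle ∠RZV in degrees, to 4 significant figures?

79.70°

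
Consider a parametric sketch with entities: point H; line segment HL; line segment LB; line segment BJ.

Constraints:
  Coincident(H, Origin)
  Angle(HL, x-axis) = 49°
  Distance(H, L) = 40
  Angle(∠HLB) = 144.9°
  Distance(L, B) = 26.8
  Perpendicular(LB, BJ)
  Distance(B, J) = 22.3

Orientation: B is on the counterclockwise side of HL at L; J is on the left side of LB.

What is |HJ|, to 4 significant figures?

59.53

H is at the origin; HL runs at 49.0° with length 40.0, so L = 40.0·(cos 49.0°, sin 49.0°) = (26.24, 30.19). ∠HLB = 144.9°, so LB runs at 49.0° + (180° − 144.9°) = 84.10° from the x-axis; with |LB| = 26.8, B = L + 26.8·(cos 84.10°, sin 84.10°) = (29.00, 56.85). LB is perpendicular to BJ; with |BJ| = 22.3 on the left of LB, J = B + 22.3·(-0.9947, 0.1028) = (6.815, 59.14). Then |HJ| = |J − H| = 59.53.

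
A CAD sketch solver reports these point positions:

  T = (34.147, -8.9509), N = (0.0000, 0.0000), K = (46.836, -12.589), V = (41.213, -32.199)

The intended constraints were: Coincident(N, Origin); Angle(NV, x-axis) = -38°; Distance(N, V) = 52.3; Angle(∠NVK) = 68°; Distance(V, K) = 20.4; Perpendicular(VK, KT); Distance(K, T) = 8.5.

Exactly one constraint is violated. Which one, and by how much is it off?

Distance(K, T) = 8.5 — off by 4.70.

N = (0.00, 0.00) ✓; NV at -38.00° ✓; |NV| = 52.30 ✓; ∠NVK = 68.00° ✓; |VK| = 20.40 ✓; ∠(VK, KT) = 90.00° ✓; |KT| = 13.20 ✗.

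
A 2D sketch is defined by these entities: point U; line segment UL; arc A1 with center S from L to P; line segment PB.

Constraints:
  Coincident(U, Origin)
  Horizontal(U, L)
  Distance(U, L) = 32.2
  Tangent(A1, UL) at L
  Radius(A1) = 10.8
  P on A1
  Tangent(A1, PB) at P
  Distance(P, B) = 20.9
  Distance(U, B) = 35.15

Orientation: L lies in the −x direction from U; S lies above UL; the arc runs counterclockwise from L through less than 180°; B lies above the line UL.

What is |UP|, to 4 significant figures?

23.41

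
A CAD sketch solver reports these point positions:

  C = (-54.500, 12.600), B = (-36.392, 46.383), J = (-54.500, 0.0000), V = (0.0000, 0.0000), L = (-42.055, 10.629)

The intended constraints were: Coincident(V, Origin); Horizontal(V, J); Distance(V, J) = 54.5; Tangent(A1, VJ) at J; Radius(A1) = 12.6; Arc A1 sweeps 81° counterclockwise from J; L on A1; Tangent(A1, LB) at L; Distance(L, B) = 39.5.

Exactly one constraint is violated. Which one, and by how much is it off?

Distance(L, B) = 39.5 — off by 3.30.

V = (0.00, 0.00) ✓; V.y = 0.00, J.y = 0.00 ✓; |VJ| = 54.50 ✓; ∠(CJ, JV) = 90.00° ✓; |CJ| = 12.60 ✓; bearing(C→L) − bearing(C→J) = 81.00° ✓; |CL| = 12.60 ✓; ∠(CL, LB) = 90.00° ✓; |LB| = 36.20 ✗.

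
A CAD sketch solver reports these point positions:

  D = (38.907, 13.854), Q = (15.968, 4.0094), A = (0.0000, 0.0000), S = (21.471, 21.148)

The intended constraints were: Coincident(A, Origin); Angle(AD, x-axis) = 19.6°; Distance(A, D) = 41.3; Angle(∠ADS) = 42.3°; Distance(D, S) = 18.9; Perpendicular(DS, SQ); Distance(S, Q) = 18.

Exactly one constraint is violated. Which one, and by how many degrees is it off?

Perpendicular(DS, SQ) — off by 4.90°.

A = (0.00, 0.00) ✓; AD at 19.60° ✓; |AD| = 41.30 ✓; ∠ADS = 42.30° ✓; |DS| = 18.90 ✓; ∠(DS, SQ) = 94.90° ✗; |SQ| = 18.00 ✓.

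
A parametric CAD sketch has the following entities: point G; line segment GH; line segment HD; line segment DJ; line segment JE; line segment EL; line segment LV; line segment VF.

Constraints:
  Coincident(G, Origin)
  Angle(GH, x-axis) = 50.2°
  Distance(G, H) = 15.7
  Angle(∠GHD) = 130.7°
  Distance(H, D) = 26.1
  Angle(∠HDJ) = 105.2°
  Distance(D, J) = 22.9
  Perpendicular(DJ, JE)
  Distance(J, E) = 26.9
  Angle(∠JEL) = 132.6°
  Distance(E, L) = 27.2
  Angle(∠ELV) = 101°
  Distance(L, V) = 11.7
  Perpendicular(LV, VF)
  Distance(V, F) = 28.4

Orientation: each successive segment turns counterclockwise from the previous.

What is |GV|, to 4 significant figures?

8.500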